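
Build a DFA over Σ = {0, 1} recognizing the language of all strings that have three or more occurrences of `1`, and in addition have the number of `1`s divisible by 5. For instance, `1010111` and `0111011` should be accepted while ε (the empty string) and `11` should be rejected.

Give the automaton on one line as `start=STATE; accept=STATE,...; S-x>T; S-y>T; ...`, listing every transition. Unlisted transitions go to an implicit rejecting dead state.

Run two small machines in parallel and take their product. One (5 states) tracks the count of `1`s, saturating at 4; the other (5 states) tracks the count of `1`s modulo 5. Each combined state is a pair, one component from each; accept when both components accept. After merging equivalent states the machine shrinks.
A 6-state machine:
        0   1  
>  S0   S0  S1 
   S1   S1  S2 
   S2   S2  S3 
   S3   S3  S4 
   S4   S4  S5 
 * S5   S5  S1 
(> = start, * = accepting)

start=S0; accept=S5; S0-0>S0; S0-1>S1; S1-0>S1; S1-1>S2; S2-0>S2; S2-1>S3; S3-0>S3; S3-1>S4; S4-0>S4; S4-1>S5; S5-0>S5; S5-1>S1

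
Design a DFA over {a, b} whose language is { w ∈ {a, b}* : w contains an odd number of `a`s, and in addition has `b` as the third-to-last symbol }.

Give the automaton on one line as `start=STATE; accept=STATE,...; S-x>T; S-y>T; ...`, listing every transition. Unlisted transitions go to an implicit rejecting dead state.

start=s0; accept=s12,s13,s19,s22; s0-a>s1; s0-b>s2; s1-a>s3; s1-b>s4; s2-a>s5; s2-b>s6; s3-a>s7; s3-b>s8; s4-a>s9; s4-b>s10; s5-a>s11; s5-b>s12; s6-a>s13; s6-b>s14; s7-a>s15; s7-b>s16; s8-a>s17; s8-b>s18; s9-a>s19; s9-b>s20; s10-a>s21; s10-b>s22; s11-a>s7; s11-b>s8; s12-a>s9; s12-b>s10; s13-a>s11; s13-b>s12; s14-a>s13; s14-b>s14; s15-a>s7; s15-b>s8; s16-a>s9; s16-b>s10; s17-a>s11; s17-b>s12; s18-a>s13; s18-b>s14; s19-a>s15; s19-b>s16; s20-a>s17; s20-b>s18; s21-a>s19; s21-b>s20; s22-a>s21; s22-b>s22

Build one automaton per condition and run them in lockstep. The first has 2 states tracking the count of `a`s modulo 2; the second has 15 states tracking the last 3 symbols read. A product state is a pair (one from each), accepting exactly when both do.
With 23 states:
          a    b  
>  s0     s1   s2 
   s1     s3   s4 
   s2     s5   s6 
   s3     s7   s8 
   s4     s9  s10 
   s5    s11  s12 
   s6    s13  s14 
   s7    s15  s16 
   s8    s17  s18 
   s9    s19  s20 
   s10   s21  s22 
   s11    s7   s8 
 * s12    s9  s10 
 * s13   s11  s12 
   s14   s13  s14 
   s15    s7   s8 
   s16    s9  s10 
   s17   s11  s12 
   s18   s13  s14 
 * s19   s15  s16 
   s20   s17  s18 
   s21   s19  s20 
 * s22   s21  s22 
(> = start, * = accepting)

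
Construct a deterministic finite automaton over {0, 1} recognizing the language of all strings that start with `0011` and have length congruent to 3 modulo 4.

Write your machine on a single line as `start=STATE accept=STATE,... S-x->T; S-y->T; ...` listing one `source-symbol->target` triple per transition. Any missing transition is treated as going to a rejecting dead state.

start=S0; accept=S8; S0-0->S1; S0-1->S2; S1-0->S3; S1-1->S2; S2-0->S2; S2-1->S2; S3-0->S2; S3-1->S4; S4-0->S2; S4-1->S5; S5-0->S6; S5-1->S6; S6-0->S7; S6-1->S7; S7-0->S8; S7-1->S8; S8-0->S5; S8-1->S5

Run two small machines in parallel and take their product. The first has 6 states tracking whether the input so far still matches the prefix `0011`; the second has 4 states tracking the input length modulo 4. A product state is a pair (one from each), accepting exactly when both do. Minimizing collapses redundant product states.
With 9 states:
        0   1  
>  S0   S1  S2 
   S1   S3  S2 
   S2   S2  S2 
   S3   S2  S4 
   S4   S2  S5 
   S5   S6  S6 
   S6   S7  S7 
   S7   S8  S8 
 * S8   S5  S5 
(> = start, * = accepting)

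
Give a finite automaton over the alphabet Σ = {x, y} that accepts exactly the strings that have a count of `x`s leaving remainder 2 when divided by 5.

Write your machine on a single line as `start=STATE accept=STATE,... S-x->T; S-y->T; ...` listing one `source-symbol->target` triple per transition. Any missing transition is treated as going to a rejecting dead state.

start=q0; accept=q2; q0-x->q1; q0-y->q0; q1-x->q2; q1-y->q1; q2-x->q3; q2-y->q2; q3-x->q4; q3-y->q3; q4-x->q0; q4-y->q4

Keep the running count of `x`s modulo 5: each `x` advances along the cycle q0 → q1 → q2 → q3 → q4 → q0 while other symbols loop. Accept at q2.
A 5-state machine:
        x   y  
>  q0   q1  q0 
   q1   q2  q1 
 * q2   q3  q2 
   q3   q4  q3 
   q4   q0  q4 
(> = start, * = accepting)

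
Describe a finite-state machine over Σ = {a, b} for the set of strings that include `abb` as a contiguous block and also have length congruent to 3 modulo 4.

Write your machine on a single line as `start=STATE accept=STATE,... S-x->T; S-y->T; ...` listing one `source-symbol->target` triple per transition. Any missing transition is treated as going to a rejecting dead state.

start=S0; accept=S8; S0-a->S1; S0-b->S2; S1-a->S3; S1-b->S4; S2-a->S3; S2-b->S5; S3-a->S6; S3-b->S7; S4-a->S6; S4-b->S8; S5-a->S6; S5-b->S9; S6-a->S10; S6-b->S11; S7-a->S10; S7-b->S12; S8-a->S12; S8-b->S12; S9-a->S10; S9-b->S0; S10-a->S1; S10-b->S13; S11-a->S1; S11-b->S14; S12-a->S14; S12-b->S14; S13-a->S3; S13-b->S15; S14-a->S15; S14-b->S15; S15-a->S8; S15-b->S8

Handle the two conditions separately and then intersect. One (4 states) tracks whether and how much of `abb` has been seen; the other (4 states) tracks the input length modulo 4. Each combined state is a pair, one component from each; accept when both components accept.
With 16 states:
          a    b  
>  S0     S1   S2 
   S1     S3   S4 
   S2     S3   S5 
   S3     S6   S7 
   S4     S6   S8 
   S5     S6   S9 
   S6    S10  S11 
   S7    S10  S12 
 * S8    S12  S12 
   S9    S10   S0 
   S10    S1  S13 
   S11    S1  S14 
   S12   S14  S14 
   S13    S3  S15 
   S14   S15  S15 
   S15    S8   S8 
(> = start, * = accepting)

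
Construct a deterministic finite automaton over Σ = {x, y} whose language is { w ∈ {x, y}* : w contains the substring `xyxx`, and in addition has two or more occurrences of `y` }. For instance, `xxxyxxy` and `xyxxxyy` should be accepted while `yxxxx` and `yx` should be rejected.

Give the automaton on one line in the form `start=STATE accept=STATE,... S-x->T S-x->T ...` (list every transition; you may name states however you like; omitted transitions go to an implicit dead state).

Build one automaton per condition and run them in lockstep. One (5 states) tracks whether and how much of `xyxx` has been seen; the other (4 states) tracks the count of `y`s, saturating at 3. Each combined state is a pair, one component from each; accept when both components accept.
A 17-state machine:
          x    y  
>  q0     q1   q2 
   q1     q1   q3 
   q2     q4   q5 
   q3     q6   q5 
   q4     q4   q7 
   q5     q8   q9 
   q6    q10   q7 
   q7    q11   q9 
   q8     q8  q12 
   q9    q13   q9 
   q10   q10  q14 
   q11   q14  q12 
   q12   q15   q9 
   q13   q13  q12 
 * q14   q14  q16 
   q15   q16  q12 
 * q16   q16  q16 
(> = start, * = accepting)

start=q0 accept=q14,q16 q0-x->q1 q0-y->q2 q1-x->q1 q1-y->q3 q2-x->q4 q2-y->q5 q3-x->q6 q3-y->q5 q4-x->q4 q4-y->q7 q5-x->q8 q5-y->q9 q6-x->q10 q6-y->q7 q7-x->q11 q7-y->q9 q8-x->q8 q8-y->q12 q9-x->q13 q9-y->q9 q10-x->q10 q10-y->q14 q11-x->q14 q11-y->q12 q12-x->q15 q12-y->q9 q13-x->q13 q13-y->q12 q14-x->q14 q14-y->q16 q15-x->q16 q15-y->q12 q16-x->q16 q16-y->q16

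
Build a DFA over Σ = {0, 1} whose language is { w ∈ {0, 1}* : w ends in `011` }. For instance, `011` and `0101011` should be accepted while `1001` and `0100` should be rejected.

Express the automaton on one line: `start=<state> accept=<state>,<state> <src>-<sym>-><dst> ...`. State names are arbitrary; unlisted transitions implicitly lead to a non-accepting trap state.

start=q0 accept=q3 q0-0->q1 q0-1->q0 q1-0->q1 q1-1->q2 q2-0->q1 q2-1->q3 q3-0->q1 q3-1->q0

Remember how much of `011` the current input suffix matches. State q0 means no match yet; q1 means the last symbol is `0`; q2 means the last 2 symbols are `01`; q3 means the last 3 symbols are `011`. Only q3 accepts. On a mismatch, fall back to the longest proper suffix that is still a prefix of `011`.
With 4 states:
        0   1  
>  q0   q1  q0 
   q1   q1  q2 
   q2   q1  q3 
 * q3   q1  q0 
(> = start, * = accepting)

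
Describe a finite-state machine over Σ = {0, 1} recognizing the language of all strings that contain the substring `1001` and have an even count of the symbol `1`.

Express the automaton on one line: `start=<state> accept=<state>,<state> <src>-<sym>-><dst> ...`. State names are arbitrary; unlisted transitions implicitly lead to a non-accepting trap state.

start=q0 accept=q7 q0-0->q0 q0-1->q1 q1-0->q2 q1-1->q3 q2-0->q4 q2-1->q3 q3-0->q5 q3-1->q1 q4-0->q6 q4-1->q7 q5-0->q8 q5-1->q1 q6-0->q6 q6-1->q3 q7-0->q7 q7-1->q9 q8-0->q0 q8-1->q9 q9-0->q9 q9-1->q7

Build one automaton per condition and run them in lockstep. The first has 5 states tracking whether and how much of `1001` has been seen; the second has 2 states tracking the count of `1`s modulo 2. A product state is a pair (one from each), accepting exactly when both do.
10 states suffice.
        0   1  
>  q0   q0  q1 
   q1   q2  q3 
   q2   q4  q3 
   q3   q5  q1 
   q4   q6  q7 
   q5   q8  q1 
   q6   q6  q3 
 * q7   q7  q9 
   q8   q0  q9 
   q9   q9  q7 
(> = start, * = accepting)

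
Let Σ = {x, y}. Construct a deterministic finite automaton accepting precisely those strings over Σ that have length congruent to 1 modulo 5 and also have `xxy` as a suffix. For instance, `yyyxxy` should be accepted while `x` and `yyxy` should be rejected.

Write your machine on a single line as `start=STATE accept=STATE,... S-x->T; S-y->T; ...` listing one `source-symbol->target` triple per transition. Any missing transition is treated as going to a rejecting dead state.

start=q0; accept=q18; q0-x->q1; q0-y->q2; q1-x->q3; q1-y->q4; q2-x->q5; q2-y->q4; q3-x->q6; q3-y->q7; q4-x->q8; q4-y->q9; q5-x->q6; q5-y->q9; q6-x->q10; q6-y->q11; q7-x->q12; q7-y->q13; q8-x->q10; q8-y->q13; q9-x->q12; q9-y->q13; q10-x->q14; q10-y->q15; q11-x->q16; q11-y->q0; q12-x->q14; q12-y->q0; q13-x->q16; q13-y->q0; q14-x->q17; q14-y->q18; q15-x->q1; q15-y->q2; q16-x->q17; q16-y->q2; q17-x->q3; q17-y->q19; q18-x->q5; q18-y->q4; q19-x->q8; q19-y->q9

Handle the two conditions separately and then intersect. The first has 5 states tracking the input length modulo 5; the second has 4 states tracking how much of the suffix `xxy` has currently been matched. A product state is a pair (one from each), accepting exactly when both do.
A 20-state machine:
          x    y  
>  q0     q1   q2 
   q1     q3   q4 
   q2     q5   q4 
   q3     q6   q7 
   q4     q8   q9 
   q5     q6   q9 
   q6    q10  q11 
   q7    q12  q13 
   q8    q10  q13 
   q9    q12  q13 
   q10   q14  q15 
   q11   q16   q0 
   q12   q14   q0 
   q13   q16   q0 
   q14   q17  q18 
   q15    q1   q2 
   q16   q17   q2 
   q17    q3  q19 
 * q18    q5   q4 
   q19    q8   q9 
(> = start, * = accepting)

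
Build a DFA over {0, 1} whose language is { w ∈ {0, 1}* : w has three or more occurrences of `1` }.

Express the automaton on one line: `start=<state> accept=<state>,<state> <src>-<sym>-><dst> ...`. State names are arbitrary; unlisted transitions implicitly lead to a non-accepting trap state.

start=S0 accept=S3,S4 S0-0->S0 S0-1->S1 S1-0->S1 S1-1->S2 S2-0->S2 S2-1->S3 S3-0->S3 S3-1->S4 S4-0->S4 S4-1->S4

Count `1`s, saturating at 4: states S0 through S3 mean 0 through 3 `1`s seen; S4 means more than 3. Each `1` increments (capped at S4); other symbols loop. Accept from {S3, S4}.
A 5-state machine:
        0   1  
>  S0   S0  S1 
   S1   S1  S2 
   S2   S2  S3 
 * S3   S3  S4 
 * S4   S4  S4 
(> = start, * = accepting)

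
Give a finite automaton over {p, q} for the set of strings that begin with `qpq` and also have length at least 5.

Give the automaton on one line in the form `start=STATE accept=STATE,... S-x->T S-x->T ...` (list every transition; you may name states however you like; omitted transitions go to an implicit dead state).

Build one automaton per condition and run them in lockstep. One (5 states) tracks whether the input so far still matches the prefix `qpq`; the other (7 states) tracks the input length, saturating at 6. Each combined state is a pair, one component from each; accept when both components accept.
          p    q  
>  s0     s1   s2 
   s1     s3   s3 
   s2     s4   s3 
   s3     s5   s5 
   s4     s5   s6 
   s5     s7   s7 
   s6     s8   s8 
   s7     s9   s9 
   s8    s10  s10 
   s9    s11  s11 
 * s10   s12  s12 
   s11   s11  s11 
 * s12   s12  s12 
(> = start, * = accepting)

start=s0 accept=s10,s12 s0-p->s1 s0-q->s2 s1-p->s3 s1-q->s3 s2-p->s4 s2-q->s3 s3-p->s5 s3-q->s5 s4-p->s5 s4-q->s6 s5-p->s7 s5-q->s7 s6-p->s8 s6-q->s8 s7-p->s9 s7-q->s9 s8-p->s10 s8-q->s10 s9-p->s11 s9-q->s11 s10-p->s12 s10-q->s12 s11-p->s11 s11-q->s11 s12-p->s12 s12-q->s12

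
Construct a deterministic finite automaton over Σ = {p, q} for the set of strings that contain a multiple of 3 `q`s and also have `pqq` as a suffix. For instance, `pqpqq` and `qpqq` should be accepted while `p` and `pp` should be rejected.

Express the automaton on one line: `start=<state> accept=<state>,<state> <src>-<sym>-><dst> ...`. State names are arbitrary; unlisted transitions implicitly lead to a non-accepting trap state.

Run two small machines in parallel and take their product. The first has 3 states tracking the count of `q`s modulo 3; the second has 4 states tracking how much of the suffix `pqq` has currently been matched. A product state is a pair (one from each), accepting exactly when both do. Minimizing collapses redundant product states.
        p   q  
>  S0   S0  S1 
   S1   S2  S3 
   S2   S2  S4 
   S3   S3  S0 
   S4   S3  S5 
 * S5   S0  S1 
(> = start, * = accepting)

start=S0 accept=S5 S0-p->S0 S0-q->S1 S1-p->S2 S1-q->S3 S2-p->S2 S2-q->S4 S3-p->S3 S3-q->S0 S4-p->S3 S4-q->S5 S5-p->S0 S5-q->S1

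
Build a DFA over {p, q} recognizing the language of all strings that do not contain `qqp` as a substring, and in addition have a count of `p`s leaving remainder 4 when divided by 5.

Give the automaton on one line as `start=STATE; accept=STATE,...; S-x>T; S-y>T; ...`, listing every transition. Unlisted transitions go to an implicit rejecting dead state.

start=s0; accept=s8,s10,s11; s0-p>s1; s0-q>s2; s1-p>s3; s1-q>s4; s2-p>s1; s2-q>s5; s3-p>s6; s3-q>s7; s4-p>s3; s4-q>s5; s5-p>s5; s5-q>s5; s6-p>s8; s6-q>s9; s7-p>s6; s7-q>s5; s8-p>s0; s8-q>s10; s9-p>s8; s9-q>s5; s10-p>s0; s10-q>s11; s11-p>s5; s11-q>s11

Build one automaton per condition and run them in lockstep. The first has 4 states tracking partial matches of the forbidden pattern `qqp`; the second has 5 states tracking the count of `p`s modulo 5. A product state is a pair (one from each), accepting exactly when both do. Minimizing collapses redundant product states.
          p    q  
>  s0     s1   s2 
   s1     s3   s4 
   s2     s1   s5 
   s3     s6   s7 
   s4     s3   s5 
   s5     s5   s5 
   s6     s8   s9 
   s7     s6   s5 
 * s8     s0  s10 
   s9     s8   s5 
 * s10    s0  s11 
 * s11    s5  s11 
(> = start, * = accepting)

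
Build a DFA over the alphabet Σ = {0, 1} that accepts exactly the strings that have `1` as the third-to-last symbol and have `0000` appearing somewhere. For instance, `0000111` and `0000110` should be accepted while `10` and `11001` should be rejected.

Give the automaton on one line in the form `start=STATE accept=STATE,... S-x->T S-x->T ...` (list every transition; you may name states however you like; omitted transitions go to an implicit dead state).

Handle the two conditions separately and then intersect. One (15 states) tracks the last 3 symbols read; the other (5 states) tracks whether and how much of `0000` has been seen. Each combined state is a pair, one component from each; accept when both components accept.
23 states suffice.
          0    1  
>  q0     q1   q2 
   q1     q3   q4 
   q2     q5   q6 
   q3     q7   q8 
   q4     q9  q10 
   q5    q11  q12 
   q6    q13  q14 
   q7    q15   q8 
   q8     q9  q10 
   q9    q11  q12 
   q10   q13  q14 
   q11    q7   q8 
   q12    q9  q10 
   q13   q11  q12 
   q14   q13  q14 
   q15   q15  q16 
   q16   q17  q18 
   q17   q19  q20 
   q18   q21  q22 
 * q19   q15  q16 
 * q20   q17  q18 
 * q21   q19  q20 
 * q22   q21  q22 
(> = start, * = accepting)

start=q0 accept=q19,q20,q21,q22 q0-0->q1 q0-1->q2 q1-0->q3 q1-1->q4 q2-0->q5 q2-1->q6 q3-0->q7 q3-1->q8 q4-0->q9 q4-1->q10 q5-0->q11 q5-1->q12 q6-0->q13 q6-1->q14 q7-0->q15 q7-1->q8 q8-0->q9 q8-1->q10 q9-0->q11 q9-1->q12 q10-0->q13 q10-1->q14 q11-0->q7 q11-1->q8 q12-0->q9 q12-1->q10 q13-0->q11 q13-1->q12 q14-0->q13 q14-1->q14 q15-0->q15 q15-1->q16 q16-0->q17 q16-1->q18 q17-0->q19 q17-1->q20 q18-0->q21 q18-1->q22 q19-0->q15 q19-1->q16 q20-0->q17 q20-1->q18 q21-0->q19 q21-1->q20 q22-0->q21 q22-1->q22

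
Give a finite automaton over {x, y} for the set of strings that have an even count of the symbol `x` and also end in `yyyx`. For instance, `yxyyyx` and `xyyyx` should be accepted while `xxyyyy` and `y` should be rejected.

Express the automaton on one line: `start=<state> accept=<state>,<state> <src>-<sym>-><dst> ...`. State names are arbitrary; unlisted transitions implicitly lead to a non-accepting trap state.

start=S0 accept=S9 S0-x->S1 S0-y->S2 S1-x->S0 S1-y->S3 S2-x->S1 S2-y->S4 S3-x->S0 S3-y->S5 S4-x->S1 S4-y->S6 S5-x->S0 S5-y->S7 S6-x->S8 S6-y->S6 S7-x->S9 S7-y->S7 S8-x->S0 S8-y->S3 S9-x->S1 S9-y->S2

Handle the two conditions separately and then intersect. The first has 2 states tracking the count of `x`s modulo 2; the second has 5 states tracking how much of the suffix `yyyx` has currently been matched. A product state is a pair (one from each), accepting exactly when both do.
10 states suffice.
        x   y  
>  S0   S1  S2 
   S1   S0  S3 
   S2   S1  S4 
   S3   S0  S5 
   S4   S1  S6 
   S5   S0  S7 
   S6   S8  S6 
   S7   S9  S7 
   S8   S0  S3 
 * S9   S1  S2 
(> = start, * = accepting)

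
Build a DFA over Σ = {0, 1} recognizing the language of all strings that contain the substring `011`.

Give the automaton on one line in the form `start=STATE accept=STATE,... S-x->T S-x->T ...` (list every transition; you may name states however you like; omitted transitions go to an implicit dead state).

start=A accept=D A-0->B A-1->A B-0->B B-1->C C-0->B C-1->D D-0->D D-1->D

Track how much of `011` has been matched so far: state A is no progress, D is the absorbing accept state reached once `011` has occurred. Intermediate states record partial matches; on a mismatch, fall back to the longest reusable overlap.
With 4 states:
       0  1 
>  A   B  A 
   B   B  C 
   C   B  D 
 * D   D  D 
(> = start, * = accepting)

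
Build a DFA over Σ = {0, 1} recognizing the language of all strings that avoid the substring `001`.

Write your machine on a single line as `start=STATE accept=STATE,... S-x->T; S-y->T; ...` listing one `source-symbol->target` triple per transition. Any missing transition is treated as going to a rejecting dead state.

This is the complement of 'contains `001`'. Use the same substring-matching states — S0 through S3 holding how much of `001` has just been matched — but flip the accepting set: everything except the trap S3 accepts.
With 4 states:
        0   1  
>* S0   S1  S0 
 * S1   S2  S0 
 * S2   S2  S3 
   S3   S3  S3 
(> = start, * = accepting)

start=S0; accept=S0,S1,S2; S0-0->S1; S0-1->S0; S1-0->S2; S1-1->S0; S2-0->S2; S2-1->S3; S3-0->S3; S3-1->S3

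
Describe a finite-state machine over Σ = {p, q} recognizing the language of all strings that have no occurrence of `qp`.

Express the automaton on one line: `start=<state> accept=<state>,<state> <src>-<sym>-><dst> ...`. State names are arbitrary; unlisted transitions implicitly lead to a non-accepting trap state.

This is the complement of 'contains `qp`'. Use the same substring-matching states — S0 through S2 holding how much of `qp` has just been matched — but flip the accepting set: everything except the trap S2 accepts.
3 states suffice.
        p   q  
>* S0   S0  S1 
 * S1   S2  S1 
   S2   S2  S2 
(> = start, * = accepting)

start=S0 accept=S0,S1 S0-p->S0 S0-q->S1 S1-p->S2 S1-q->S1 S2-p->S2 S2-q->S2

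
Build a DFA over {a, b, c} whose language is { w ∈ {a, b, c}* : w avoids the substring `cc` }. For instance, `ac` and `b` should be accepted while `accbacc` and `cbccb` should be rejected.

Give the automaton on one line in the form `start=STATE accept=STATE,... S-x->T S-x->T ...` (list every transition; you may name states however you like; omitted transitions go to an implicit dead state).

Track partial matches of the forbidden pattern `cc`. State q2 is a dead state reached once `cc` has occurred; every other state accepts. q0 means no part of `cc` is currently matched.
        a   b   c  
>* q0   q0  q0  q1 
 * q1   q0  q0  q2 
   q2   q2  q2  q2 
(> = start, * = accepting)

start=q0 accept=q0,q1 q0-a->q0 q0-b->q0 q0-c->q1 q1-a->q0 q1-b->q0 q1-c->q2 q2-a->q2 q2-b->q2 q2-c->q2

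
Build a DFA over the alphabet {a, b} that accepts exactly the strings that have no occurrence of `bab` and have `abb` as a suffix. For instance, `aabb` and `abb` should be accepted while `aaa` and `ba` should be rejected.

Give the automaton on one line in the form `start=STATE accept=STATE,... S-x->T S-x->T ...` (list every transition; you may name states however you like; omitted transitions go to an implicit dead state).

start=q0 accept=q5 q0-a->q1 q0-b->q2 q1-a->q1 q1-b->q3 q2-a->q4 q2-b->q2 q3-a->q4 q3-b->q5 q4-a->q1 q4-b->q6 q5-a->q4 q5-b->q2 q6-a->q6 q6-b->q6

Handle the two conditions separately and then intersect. The first has 4 states tracking partial matches of the forbidden pattern `bab`; the second has 4 states tracking how much of the suffix `abb` has currently been matched. A product state is a pair (one from each), accepting exactly when both do. Minimizing collapses redundant product states.
7 states suffice.
        a   b  
>  q0   q1  q2 
   q1   q1  q3 
   q2   q4  q2 
   q3   q4  q5 
   q4   q1  q6 
 * q5   q4  q2 
   q6   q6  q6 
(> = start, * = accepting)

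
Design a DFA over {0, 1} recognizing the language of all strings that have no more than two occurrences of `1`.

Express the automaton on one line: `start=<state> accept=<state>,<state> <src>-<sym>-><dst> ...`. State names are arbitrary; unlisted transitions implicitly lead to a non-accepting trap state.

start=s0 accept=s0,s1,s2 s0-0->s0 s0-1->s1 s1-0->s1 s1-1->s2 s2-0->s2 s2-1->s3 s3-0->s3 s3-1->s3

Only the number of `1`s matters, and only up to 3. Make a chain s0 → s1 → s2 → s3 advanced by each `1` (with s3 absorbing); every other symbol self-loops. The accepting set is {s0, s1, s2}.
        0   1  
>* s0   s0  s1 
 * s1   s1  s2 
 * s2   s2  s3 
   s3   s3  s3 
(> = start, * = accepting)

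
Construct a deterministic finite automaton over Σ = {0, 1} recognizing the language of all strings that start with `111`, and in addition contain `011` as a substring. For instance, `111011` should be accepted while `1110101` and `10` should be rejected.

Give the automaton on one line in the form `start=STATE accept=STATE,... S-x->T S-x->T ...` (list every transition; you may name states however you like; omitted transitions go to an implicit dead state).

start=A accept=J A-0->B A-1->C B-0->B B-1->D C-0->B C-1->E D-0->B D-1->F E-0->B E-1->G F-0->F F-1->F G-0->H G-1->G H-0->H H-1->I I-0->H I-1->J J-0->J J-1->J

Build one automaton per condition and run them in lockstep. One (5 states) tracks whether the input so far still matches the prefix `111`; the other (4 states) tracks whether and how much of `011` has been seen. Each combined state is a pair, one component from each; accept when both components accept.
10 states suffice.
       0  1 
>  A   B  C 
   B   B  D 
   C   B  E 
   D   B  F 
   E   B  G 
   F   F  F 
   G   H  G 
   H   H  I 
   I   H  J 
 * J   J  J 
(> = start, * = accepting)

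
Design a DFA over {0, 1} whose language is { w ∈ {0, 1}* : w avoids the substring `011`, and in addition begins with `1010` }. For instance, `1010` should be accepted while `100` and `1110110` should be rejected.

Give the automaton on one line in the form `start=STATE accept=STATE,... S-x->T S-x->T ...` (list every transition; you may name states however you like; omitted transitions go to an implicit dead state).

Handle the two conditions separately and then intersect. The first has 4 states tracking partial matches of the forbidden pattern `011`; the second has 6 states tracking whether the input so far still matches the prefix `1010`. A product state is a pair (one from each), accepting exactly when both do. Equivalent product states are then merged.
7 states suffice.
        0   1  
>  q0   q1  q2 
   q1   q1  q1 
   q2   q3  q1 
   q3   q1  q4 
   q4   q5  q1 
 * q5   q5  q6 
 * q6   q5  q1 
(> = start, * = accepting)

start=q0 accept=q5,q6 q0-0->q1 q0-1->q2 q1-0->q1 q1-1->q1 q2-0->q3 q2-1->q1 q3-0->q1 q3-1->q4 q4-0->q5 q4-1->q1 q5-0->q5 q5-1->q6 q6-0->q5 q6-1->q1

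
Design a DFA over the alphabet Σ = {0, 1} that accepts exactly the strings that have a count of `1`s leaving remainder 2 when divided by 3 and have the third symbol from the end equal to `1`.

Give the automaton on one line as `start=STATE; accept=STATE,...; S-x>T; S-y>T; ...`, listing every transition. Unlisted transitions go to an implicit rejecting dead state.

Run two small machines in parallel and take their product. One (3 states) tracks the count of `1`s modulo 3; the other (15 states) tracks the last 3 symbols read. Each combined state is a pair, one component from each; accept when both components accept. Equivalent product states are then merged.
A 14-state machine:
          0    1  
>  q0     q0   q1 
   q1     q2   q3 
   q2     q4   q5 
   q3     q6   q7 
   q4     q4   q8 
 * q5     q9   q7 
 * q6    q10   q7 
   q7     q0  q11 
   q8     q9   q7 
   q9    q10   q7 
 * q10   q12   q7 
   q11    q2  q13 
   q12   q12   q7 
 * q13    q6   q7 
(> = start, * = accepting)

start=q0; accept=q5,q6,q10,q13; q0-0>q0; q0-1>q1; q1-0>q2; q1-1>q3; q2-0>q4; q2-1>q5; q3-0>q6; q3-1>q7; q4-0>q4; q4-1>q8; q5-0>q9; q5-1>q7; q6-0>q10; q6-1>q7; q7-0>q0; q7-1>q11; q8-0>q9; q8-1>q7; q9-0>q10; q9-1>q7; q10-0>q12; q10-1>q7; q11-0>q2; q11-1>q13; q12-0>q12; q12-1>q7; q13-0>q6; q13-1>q7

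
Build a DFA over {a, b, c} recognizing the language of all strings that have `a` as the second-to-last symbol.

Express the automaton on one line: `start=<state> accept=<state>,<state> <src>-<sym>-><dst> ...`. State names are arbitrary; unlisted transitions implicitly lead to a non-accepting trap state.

start=s0 accept=s4,s5,s6 s0-a->s1 s0-b->s2 s0-c->s3 s1-a->s4 s1-b->s5 s1-c->s6 s2-a->s7 s2-b->s8 s2-c->s9 s3-a->s10 s3-b->s11 s3-c->s12 s4-a->s4 s4-b->s5 s4-c->s6 s5-a->s7 s5-b->s8 s5-c->s9 s6-a->s10 s6-b->s11 s6-c->s12 s7-a->s4 s7-b->s5 s7-c->s6 s8-a->s7 s8-b->s8 s8-c->s9 s9-a->s10 s9-b->s11 s9-c->s12 s10-a->s4 s10-b->s5 s10-c->s6 s11-a->s7 s11-b->s8 s11-c->s9 s12-a->s10 s12-b->s11 s12-c->s12

A DFA must remember the last 2 symbols (since which symbol is second-to-last isn't known until the input ends). Use one state per possible window of the last ≤2 symbols; accept from those whose window starts with `a`.
13 states suffice.
          a    b    c  
>  s0     s1   s2   s3 
   s1     s4   s5   s6 
   s2     s7   s8   s9 
   s3    s10  s11  s12 
 * s4     s4   s5   s6 
 * s5     s7   s8   s9 
 * s6    s10  s11  s12 
   s7     s4   s5   s6 
   s8     s7   s8   s9 
   s9    s10  s11  s12 
   s10    s4   s5   s6 
   s11    s7   s8   s9 
   s12   s10  s11  s12 
(> = start, * = accepting)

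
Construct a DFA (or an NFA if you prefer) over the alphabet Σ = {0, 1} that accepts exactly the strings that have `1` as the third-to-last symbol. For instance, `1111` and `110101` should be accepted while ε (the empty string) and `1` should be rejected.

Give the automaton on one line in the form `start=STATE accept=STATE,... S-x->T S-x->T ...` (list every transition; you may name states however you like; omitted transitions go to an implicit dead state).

start=S0 accept=S11,S12,S13,S14 S0-0->S1 S0-1->S2 S1-0->S3 S1-1->S4 S2-0->S5 S2-1->S6 S3-0->S7 S3-1->S8 S4-0->S9 S4-1->S10 S5-0->S11 S5-1->S12 S6-0->S13 S6-1->S14 S7-0->S7 S7-1->S8 S8-0->S9 S8-1->S10 S9-0->S11 S9-1->S12 S10-0->S13 S10-1->S14 S11-0->S7 S11-1->S8 S12-0->S9 S12-1->S10 S13-0->S11 S13-1->S12 S14-0->S13 S14-1->S14

Because acceptance depends on a position counted from the end, the machine has to buffer the most recent 3 symbols. Make each state the string of the last up-to-3 symbols read; on input `x` shift the window left and append `x`. Accept when the buffered window has length 3 and begins with `1`.
          0    1  
>  S0     S1   S2 
   S1     S3   S4 
   S2     S5   S6 
   S3     S7   S8 
   S4     S9  S10 
   S5    S11  S12 
   S6    S13  S14 
   S7     S7   S8 
   S8     S9  S10 
   S9    S11  S12 
   S10   S13  S14 
 * S11    S7   S8 
 * S12    S9  S10 
 * S13   S11  S12 
 * S14   S13  S14 
(> = start, * = accepting)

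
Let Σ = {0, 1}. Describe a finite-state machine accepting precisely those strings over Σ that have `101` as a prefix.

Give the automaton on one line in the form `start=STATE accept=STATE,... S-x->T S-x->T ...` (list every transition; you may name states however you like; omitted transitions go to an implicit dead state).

start=S0 accept=S3 S0-0->S4 S0-1->S1 S1-0->S2 S1-1->S4 S2-0->S4 S2-1->S3 S3-0->S3 S3-1->S3 S4-0->S4 S4-1->S4

Check the first 3 symbols one by one: S0 through S2 record how many have matched `101` so far; any wrong symbol goes to the dead state S4. After all 3 match we enter the accepting sink S3.
With 5 states:
        0   1  
>  S0   S4  S1 
   S1   S2  S4 
   S2   S4  S3 
 * S3   S3  S3 
   S4   S4  S4 
(> = start, * = accepting)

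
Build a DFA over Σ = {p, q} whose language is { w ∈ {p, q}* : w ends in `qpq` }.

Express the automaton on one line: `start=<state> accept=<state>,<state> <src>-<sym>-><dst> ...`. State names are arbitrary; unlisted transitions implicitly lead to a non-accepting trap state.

start=s0 accept=s3 s0-p->s0 s0-q->s1 s1-p->s2 s1-q->s1 s2-p->s0 s2-q->s3 s3-p->s2 s3-q->s1

Let each state record the length of the longest suffix of the input read so far that is also a prefix of `qpq`. s1 means the last symbol is `q`; s2 means the last 2 symbols are `qp`; s3 means the last 3 symbols are `qpq`. Accept only at s3, where the string currently ends in `qpq`.
4 states suffice.
        p   q  
>  s0   s0  s1 
   s1   s2  s1 
   s2   s0  s3 
 * s3   s2  s1 
(> = start, * = accepting)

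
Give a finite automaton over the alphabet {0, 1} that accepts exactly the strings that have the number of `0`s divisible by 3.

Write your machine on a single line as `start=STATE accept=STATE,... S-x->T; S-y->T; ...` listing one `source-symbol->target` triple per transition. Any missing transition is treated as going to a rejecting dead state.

The only thing that matters is how many `0`s have appeared, reduced mod 3. Use one state per residue: q0 for 0, …, q2 for 2. Reading `0` moves to the next residue; anything else stays put. q0 is accepting.
With 3 states:
        0   1  
>* q0   q1  q0 
   q1   q2  q1 
   q2   q0  q2 
(> = start, * = accepting)

start=q0; accept=q0; q0-0->q1; q0-1->q0; q1-0->q2; q1-1->q1; q2-0->q0; q2-1->q2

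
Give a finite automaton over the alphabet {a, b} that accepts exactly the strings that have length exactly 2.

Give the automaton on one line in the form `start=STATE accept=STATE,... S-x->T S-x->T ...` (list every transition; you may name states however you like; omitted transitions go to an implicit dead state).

start=q0 accept=q2 q0-a->q1 q0-b->q1 q1-a->q2 q1-b->q2 q2-a->q3 q2-b->q3 q3-a->q3 q3-b->q3

We only need to distinguish lengths 0, 1, …, 2, and '>2'. Chain q0 → q1 → q2 → q3 on every symbol, with q3 looping. Accepting states: {q2}.
4 states suffice.
        a   b  
>  q0   q1  q1 
   q1   q2  q2 
 * q2   q3  q3 
   q3   q3  q3 
(> = start, * = accepting)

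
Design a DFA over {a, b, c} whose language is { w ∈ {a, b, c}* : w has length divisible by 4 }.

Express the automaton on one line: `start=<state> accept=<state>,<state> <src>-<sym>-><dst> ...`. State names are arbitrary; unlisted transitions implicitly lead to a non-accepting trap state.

start=S0 accept=S0 S0-a->S1 S0-b->S1 S0-c->S1 S1-a->S2 S1-b->S2 S1-c->S2 S2-a->S3 S2-b->S3 S2-c->S3 S3-a->S0 S3-b->S0 S3-c->S0

Count input length modulo 4: every symbol advances one step around the cycle S0 → S1 → S2 → S3 → S0. Accept at S0.
4 states suffice.
        a   b   c  
>* S0   S1  S1  S1 
   S1   S2  S2  S2 
   S2   S3  S3  S3 
   S3   S0  S0  S0 
(> = start, * = accepting)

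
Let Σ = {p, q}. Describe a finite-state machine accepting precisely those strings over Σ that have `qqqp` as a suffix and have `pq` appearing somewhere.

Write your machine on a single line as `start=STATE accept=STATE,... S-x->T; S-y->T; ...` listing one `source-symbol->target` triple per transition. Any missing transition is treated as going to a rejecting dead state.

start=s0; accept=s10; s0-p->s1; s0-q->s2; s1-p->s1; s1-q->s3; s2-p->s1; s2-q->s4; s3-p->s5; s3-q->s6; s4-p->s1; s4-q->s7; s5-p->s5; s5-q->s3; s6-p->s5; s6-q->s8; s7-p->s9; s7-q->s7; s8-p->s10; s8-q->s8; s9-p->s1; s9-q->s3; s10-p->s5; s10-q->s3

Handle the two conditions separately and then intersect. The first has 5 states tracking how much of the suffix `qqqp` has currently been matched; the second has 3 states tracking whether and how much of `pq` has been seen. A product state is a pair (one from each), accepting exactly when both do.
An 11-state machine:
          p    q  
>  s0     s1   s2 
   s1     s1   s3 
   s2     s1   s4 
   s3     s5   s6 
   s4     s1   s7 
   s5     s5   s3 
   s6     s5   s8 
   s7     s9   s7 
   s8    s10   s8 
   s9     s1   s3 
 * s10    s5   s3 
(> = start, * = accepting)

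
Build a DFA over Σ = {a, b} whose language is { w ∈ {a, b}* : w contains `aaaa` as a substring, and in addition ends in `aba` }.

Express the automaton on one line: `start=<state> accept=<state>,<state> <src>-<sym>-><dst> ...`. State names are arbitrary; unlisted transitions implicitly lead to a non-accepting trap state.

Run two small machines in parallel and take their product. The first has 5 states tracking whether and how much of `aaaa` has been seen; the second has 4 states tracking how much of the suffix `aba` has currently been matched. A product state is a pair (one from each), accepting exactly when both do. Minimizing collapses redundant product states.
        a   b  
>  q0   q1  q0 
   q1   q2  q0 
   q2   q3  q0 
   q3   q4  q0 
   q4   q4  q5 
   q5   q6  q7 
 * q6   q4  q5 
   q7   q4  q7 
(> = start, * = accepting)

start=q0 accept=q6 q0-a->q1 q0-b->q0 q1-a->q2 q1-b->q0 q2-a->q3 q2-b->q0 q3-a->q4 q3-b->q0 q4-a->q4 q4-b->q5 q5-a->q6 q5-b->q7 q6-a->q4 q6-b->q5 q7-a->q4 q7-b->q7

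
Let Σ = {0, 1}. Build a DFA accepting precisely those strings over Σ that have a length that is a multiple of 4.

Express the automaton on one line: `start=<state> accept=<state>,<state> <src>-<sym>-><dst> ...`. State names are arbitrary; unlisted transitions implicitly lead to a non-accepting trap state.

start=q0 accept=q0 q0-0->q1 q0-1->q1 q1-0->q2 q1-1->q2 q2-0->q3 q2-1->q3 q3-0->q0 q3-1->q0

Only the length mod 4 matters, so use a 4-cycle: from any state, every input symbol moves to the next state, wrapping q3 back to q0. Mark q0 accepting.
        0   1  
>* q0   q1  q1 
   q1   q2  q2 
   q2   q3  q3 
   q3   q0  q0 
(> = start, * = accepting)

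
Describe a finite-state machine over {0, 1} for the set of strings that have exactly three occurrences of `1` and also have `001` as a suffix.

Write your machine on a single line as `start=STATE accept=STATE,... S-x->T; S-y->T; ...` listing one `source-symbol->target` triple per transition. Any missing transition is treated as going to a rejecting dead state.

start=s0; accept=s6; s0-0->s0; s0-1->s1; s1-0->s1; s1-1->s2; s2-0->s3; s2-1->s4; s3-0->s5; s3-1->s4; s4-0->s4; s4-1->s4; s5-0->s5; s5-1->s6; s6-0->s4; s6-1->s4

Build one automaton per condition and run them in lockstep. The first has 5 states tracking the count of `1`s, saturating at 4; the second has 4 states tracking how much of the suffix `001` has currently been matched. A product state is a pair (one from each), accepting exactly when both do. Minimizing collapses redundant product states.
        0   1  
>  s0   s0  s1 
   s1   s1  s2 
   s2   s3  s4 
   s3   s5  s4 
   s4   s4  s4 
   s5   s5  s6 
 * s6   s4  s4 
(> = start, * = accepting)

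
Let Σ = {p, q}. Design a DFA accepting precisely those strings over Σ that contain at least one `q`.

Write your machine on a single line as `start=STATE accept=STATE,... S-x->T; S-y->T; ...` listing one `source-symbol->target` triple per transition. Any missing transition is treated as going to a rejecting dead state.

start=s0; accept=s1,s2; s0-p->s0; s0-q->s1; s1-p->s1; s1-q->s2; s2-p->s2; s2-q->s2

Count `q`s, saturating at 2: state s0 means no `q` yet, s1 means one `q` seen, s2 means more than one. Each `q` increments (capped at s2); other symbols loop. Accept from {s1, s2}.
3 states suffice.
        p   q  
>  s0   s0  s1 
 * s1   s1  s2 
 * s2   s2  s2 
(> = start, * = accepting)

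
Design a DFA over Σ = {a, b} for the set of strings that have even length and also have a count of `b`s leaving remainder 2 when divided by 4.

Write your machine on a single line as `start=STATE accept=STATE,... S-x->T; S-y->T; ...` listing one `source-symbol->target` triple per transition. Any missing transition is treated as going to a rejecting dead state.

Run two small machines in parallel and take their product. The first has 2 states tracking the input length modulo 2; the second has 4 states tracking the count of `b`s modulo 4. A product state is a pair (one from each), accepting exactly when both do.
An 8-state machine:
        a   b  
>  s0   s1  s2 
   s1   s0  s3 
   s2   s3  s4 
   s3   s2  s5 
 * s4   s5  s6 
   s5   s4  s7 
   s6   s7  s0 
   s7   s6  s1 
(> = start, * = accepting)

start=s0; accept=s4; s0-a->s1; s0-b->s2; s1-a->s0; s1-b->s3; s2-a->s3; s2-b->s4; s3-a->s2; s3-b->s5; s4-a->s5; s4-b->s6; s5-a->s4; s5-b->s7; s6-a->s7; s6-b->s0; s7-a->s6; s7-b->s1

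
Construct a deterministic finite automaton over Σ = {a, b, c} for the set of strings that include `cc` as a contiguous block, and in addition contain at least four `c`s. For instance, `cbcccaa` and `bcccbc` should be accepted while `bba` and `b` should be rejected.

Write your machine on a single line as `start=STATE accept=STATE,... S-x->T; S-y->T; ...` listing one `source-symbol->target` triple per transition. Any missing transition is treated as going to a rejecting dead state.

start=s0; accept=s7; s0-a->s0; s0-b->s0; s0-c->s1; s1-a->s2; s1-b->s2; s1-c->s3; s2-a->s2; s2-b->s2; s2-c->s4; s3-a->s3; s3-b->s3; s3-c->s5; s4-a->s6; s4-b->s6; s4-c->s5; s5-a->s5; s5-b->s5; s5-c->s7; s6-a->s6; s6-b->s6; s6-c->s8; s7-a->s7; s7-b->s7; s7-c->s7; s8-a->s6; s8-b->s6; s8-c->s7

Build one automaton per condition and run them in lockstep. The first has 3 states tracking whether and how much of `cc` has been seen; the second has 6 states tracking the count of `c`s, saturating at 5. A product state is a pair (one from each), accepting exactly when both do. Minimizing collapses redundant product states.
9 states suffice.
        a   b   c  
>  s0   s0  s0  s1 
   s1   s2  s2  s3 
   s2   s2  s2  s4 
   s3   s3  s3  s5 
   s4   s6  s6  s5 
   s5   s5  s5  s7 
   s6   s6  s6  s8 
 * s7   s7  s7  s7 
   s8   s6  s6  s7 
(> = start, * = accepting)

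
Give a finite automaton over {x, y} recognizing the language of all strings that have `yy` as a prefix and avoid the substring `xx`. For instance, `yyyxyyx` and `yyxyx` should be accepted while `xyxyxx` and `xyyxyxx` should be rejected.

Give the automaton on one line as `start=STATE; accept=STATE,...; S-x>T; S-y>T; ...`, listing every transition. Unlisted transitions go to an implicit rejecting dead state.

Run two small machines in parallel and take their product. One (4 states) tracks whether the input so far still matches the prefix `yy`; the other (3 states) tracks partial matches of the forbidden pattern `xx`. Each combined state is a pair, one component from each; accept when both components accept. Minimizing collapses redundant product states.
A 5-state machine:
        x   y  
>  q0   q1  q2 
   q1   q1  q1 
   q2   q1  q3 
 * q3   q4  q3 
 * q4   q1  q3 
(> = start, * = accepting)

start=q0; accept=q3,q4; q0-x>q1; q0-y>q2; q1-x>q1; q1-y>q1; q2-x>q1; q2-y>q3; q3-x>q4; q3-y>q3; q4-x>q1; q4-y>q3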